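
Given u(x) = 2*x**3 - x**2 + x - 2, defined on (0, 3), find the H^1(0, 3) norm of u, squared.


||u||_{H^1}^2 = 156507/70

The H^1 norm (squared) on an interval (0, L) is
  ||u||_{H^1}^2 = ∫_0^L u(x)^2 dx + ∫_0^L u'(x)^2 dx.
Compute u'(x) = 6*x**2 - 2*x + 1.
Then u(x)^2 = 4*x**6 - 4*x**5 + 5*x**4 - 10*x**3 + 5*x**2 - 4*x + 4 and u'(x)^2 = 36*x**4 - 24*x**3 + 16*x**2 - 4*x + 1.
Integrate each monomial from 0 to 3 using ∫_0^3 c·x^n dx = c·3^(n+1)/(n+1):
  ∫_0^3 u(x)^2 dx = ∫_0^3 (4*x^6 - 4*x^5 + 5*x^4 - 10*x^3 + 5*x^2 - 4*x + 4) dx. Term by term:
    ∫_0^3 4*x^6 dx = 8748/7;  ∫_0^3 -4*x^5 dx = -486;  ∫_0^3 5*x^4 dx = 243;
    ∫_0^3 -10*x^3 dx = -405/2;  ∫_0^3 5*x^2 dx = 45;  ∫_0^3 -4*x dx = -18;
    ∫_0^3 4 dx = 12.
  Sum: 8748/7 − 486 + 243 − 405/2 + 45 − 18 + 12 = 11805/14.
  ∫_0^3 u'(x)^2 dx = ∫_0^3 (36*x^4 - 24*x^3 + 16*x^2 - 4*x + 1) dx. Term by term:
    ∫_0^3 36*x^4 dx = 8748/5;  ∫_0^3 -24*x^3 dx = -486;  ∫_0^3 16*x^2 dx = 144;
    ∫_0^3 -4*x dx = -18;  ∫_0^3 1 dx = 3.
  Sum: 8748/5 − 486 + 144 − 18 + 3 = 6963/5.
Adding: ||u||_{H^1}^2 = 11805/14 + 6963/5 = 156507/70.


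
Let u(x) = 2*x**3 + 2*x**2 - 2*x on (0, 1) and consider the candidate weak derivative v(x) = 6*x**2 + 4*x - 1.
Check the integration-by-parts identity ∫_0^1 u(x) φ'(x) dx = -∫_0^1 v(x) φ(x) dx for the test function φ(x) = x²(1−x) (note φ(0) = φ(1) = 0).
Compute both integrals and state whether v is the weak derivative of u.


LHS = -7/30, RHS = -19/60. No, v is not the weak derivative of u.

u(x) = 2*x**3 + 2*x**2 - 2*x, classical derivative u'(x) = 6*x**2 + 4*x - 2.
φ(x) = x²(1−x), so φ'(x) = x*(2 - 3*x).
Note φ(0) = φ(1) = 0, so the boundary term u·φ vanishes.
LHS = ∫_0^1 u(x) φ'(x) dx = ∫_0^1 (-6*x^5 - 2*x^4 + 10*x^3 - 4*x^2) dx. Term by term:
  ∫_0^1 -6*x^5 dx = -1;  ∫_0^1 -2*x^4 dx = -2/5;  ∫_0^1 10*x^3 dx = 5/2;
  ∫_0^1 -4*x^2 dx = -4/3.
Sum: -1 − 2/5 + 5/2 − 4/3 = -7/30.
So LHS = -7/30.
∫_0^1 v(x) φ(x) dx = ∫_0^1 (-6*x^5 + 2*x^4 + 5*x^3 - x^2) dx. Term by term:
  ∫_0^1 -6*x^5 dx = -1;  ∫_0^1 2*x^4 dx = 2/5;  ∫_0^1 5*x^3 dx = 5/4;
  ∫_0^1 -x^2 dx = -1/3.
Sum: -1 + 2/5 + 5/4 − 1/3 = 19/60.
So RHS = -∫_0^1 v(x) φ(x) dx = -19/60.
LHS − RHS = 1/12 ≠ 0, so the identity fails.
(For a valid weak derivative the identity must hold for EVERY test function, in particular this one. The failure shows v is NOT the weak derivative of u.)
Correct weak derivative would be u'(x) = 6*x**2 + 4*x - 2.


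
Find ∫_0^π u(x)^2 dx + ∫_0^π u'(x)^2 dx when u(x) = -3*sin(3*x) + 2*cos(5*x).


||u||_{H^1(0,π)}^2 = 97*π

u'(x) = -10*sin(5*x) - 9*cos(3*x).
Expand u² and (u')² and integrate term by term on (0, π), using: for integers n ≥ 1, ∫_0^π sin²(nx) dx = ∫_0^π cos²(nx) dx = π/2; for n ≠ n', ∫_0^π sin(nx)sin(n'x) dx = ∫_0^π cos(nx)cos(n'x) dx = 0; and by product-to-sum, ∫_0^π sin(nx)cos(n'x) dx = ½∫_0^π [sin((n+n')x) + sin((n−n')x)] dx, which is 0 when n+n' is even and 2n/(n²−n'²) when n+n' is odd (it need not vanish on (0, π)).
  u² squared terms: (-3)²·∫sin(3x)² dx = 9·π/2 = 9*π/2;  (2)²·∫cos(5x)² dx = 4·π/2 = 2*π.
  u² cross terms: 2·(-3)·(2)·∫sin(3x)·cos(5x) dx = -12·(0) = 0.
  So ∫_0^π u² dx = 9*π/2 + 2*π + 0 = 13*π/2.
  (u')² squared terms: (-10)²·∫sin(5x)² dx = 100·π/2 = 50*π;  (-9)²·∫cos(3x)² dx = 81·π/2 = 81*π/2.
  (u')² cross terms: 2·(-10)·(-9)·∫sin(5x)·cos(3x) dx = 180·(0) = 0.
  So ∫_0^π (u')² dx = 50*π + 81*π/2 + 0 = 181*π/2.
||u||_{H^1}^2 = (13*π/2) + (181*π/2) = 97*π.


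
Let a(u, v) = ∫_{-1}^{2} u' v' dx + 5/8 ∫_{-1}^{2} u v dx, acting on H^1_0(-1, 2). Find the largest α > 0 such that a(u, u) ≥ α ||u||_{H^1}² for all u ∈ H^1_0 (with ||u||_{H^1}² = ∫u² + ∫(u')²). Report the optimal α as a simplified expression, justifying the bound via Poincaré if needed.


α = (45/8 + π^2)/(9 + π^2)

Coercivity of a(·,·) on H^1_0(-1, 2) means a(u, u) ≥ α ||u||_{H^1}² for every u ∈ H^1_0.
The interval has length L = 3, and Poincaré/coercivity depend only on L. Here a(u, u) = ∫(u')² + (5/8)·∫u².
Here 0 < c = 5/8 < 1. The condition a(u,u) ≥ α||u||_{H^1}² reads (1−α)∫(u')² ≥ (α−c)∫u². Any admissible α is ≤ 1 (rapidly oscillating u have ∫u²/∫(u')² → 0), and α = 1 would force 0 ≥ (1−c)∫u², impossible since c < 1; so 1−α > 0. By the sharp Poincaré inequality on H^1_0 of an interval of length L, ∫(u')² ≥ (π/L)²∫u² with equality for the first sine mode sin(π(x−x₀)/L) (x₀ the left endpoint), so the inequality holds for all u iff (1−α)(π/L)² ≥ α − c, i.e. α ≤ ((π/L)² + c)/((π/L)² + 1) = (1 + c(L/π)²)/(1 + (L/π)²). With (π/L)² = π^2/9 and c = 5/8, the largest admissible constant is α = ((π/L)² + c)/((π/L)² + 1).
Simplifying, α = (45/8 + π^2)/(9 + π^2).


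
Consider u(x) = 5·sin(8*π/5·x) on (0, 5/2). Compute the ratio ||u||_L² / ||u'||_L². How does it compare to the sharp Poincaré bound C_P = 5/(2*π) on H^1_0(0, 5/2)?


||u||_L² / ||u'||_L² = 5/(8*π) < C_P = 5/(2*π).

u(x) = 5·sin(8*π/5·x), so u'(x) = 8*π*cos(8*π*x/5).
Writing u(x) = A·sin(kπx/L) with A = 5 and k = 4, use ∫_0^L sin²(kπx/L) dx = L/2 and ∫_0^L cos²(kπx/L) dx = L/2.
u² = 25·sin²(8*π/5·x) and (u')² = 64*π^2·cos²(8*π/5·x), and each of sin², cos² integrates to L/2 = 5/4 over (0, 5/2).
∫_0^5/2 u² dx = 125/4, so ||u||_L² = 5*sqrt(5)/2.
∫_0^5/2 (u')² dx = 80*π^2, so ||u'||_L² = 4*sqrt(5)*π.
Ratio ||u||_L² / ||u'||_L² = 5/(8*π).
Sharp Poincaré constant on H^1_0(0, 5/2) is C_P = L/π = 5/(2*π), achieved by sin(2*π/5·x).
This is the k = 4 harmonic; the ratio L/(kπ) is strictly less than C_P = L/π, consistent with the sharp inequality ||u||_L² ≤ C_P ||u'||_L².


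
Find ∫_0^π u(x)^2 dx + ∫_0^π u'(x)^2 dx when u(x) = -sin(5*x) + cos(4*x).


||u||_{H^1(0,π)}^2 = -340/9 + 43*π/2

u'(x) = -4*sin(4*x) - 5*cos(5*x).
Expand u² and (u')² and integrate term by term on (0, π), using: for integers n ≥ 1, ∫_0^π sin²(nx) dx = ∫_0^π cos²(nx) dx = π/2; for n ≠ n', ∫_0^π sin(nx)sin(n'x) dx = ∫_0^π cos(nx)cos(n'x) dx = 0; and by product-to-sum, ∫_0^π sin(nx)cos(n'x) dx = ½∫_0^π [sin((n+n')x) + sin((n−n')x)] dx, which is 0 when n+n' is even and 2n/(n²−n'²) when n+n' is odd (it need not vanish on (0, π)).
  u² squared terms: (-1)²·∫sin(5x)² dx = 1·π/2 = π/2;  (1)²·∫cos(4x)² dx = 1·π/2 = π/2.
  u² cross terms: 2·(-1)·(1)·∫sin(5x)·cos(4x) dx = -2·(10/9) = -20/9.
  So ∫_0^π u² dx = π/2 + π/2 − 20/9 = -20/9 + π.
  (u')² squared terms: (-5)²·∫cos(5x)² dx = 25·π/2 = 25*π/2;  (-4)²·∫sin(4x)² dx = 16·π/2 = 8*π.
  (u')² cross terms: 2·(-5)·(-4)·∫cos(5x)·sin(4x) dx = 40·(-8/9) = -320/9.
  So ∫_0^π (u')² dx = 25*π/2 + 8*π − 320/9 = -320/9 + 41*π/2.
||u||_{H^1}^2 = (-20/9 + π) + (-320/9 + 41*π/2) = -340/9 + 43*π/2.


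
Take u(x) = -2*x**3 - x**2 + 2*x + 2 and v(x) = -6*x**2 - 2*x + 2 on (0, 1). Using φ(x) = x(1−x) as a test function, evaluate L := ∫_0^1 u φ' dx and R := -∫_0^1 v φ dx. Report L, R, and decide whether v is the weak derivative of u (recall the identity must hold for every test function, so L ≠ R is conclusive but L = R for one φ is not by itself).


LHS = 2/15, RHS = 2/15. Yes, v = u' weakly.

u(x) = -2*x**3 - x**2 + 2*x + 2, classical derivative u'(x) = -6*x**2 - 2*x + 2.
φ(x) = x(1−x), so φ'(x) = 1 - 2*x.
Note φ(0) = φ(1) = 0, so the boundary term u·φ vanishes.
LHS = ∫_0^1 u(x) φ'(x) dx = ∫_0^1 (4*x^4 - 5*x^2 - 2*x + 2) dx. Term by term:
  ∫_0^1 4*x^4 dx = 4/5;  ∫_0^1 -5*x^2 dx = -5/3;  ∫_0^1 -2*x dx = -1;
  ∫_0^1 2 dx = 2.
Sum: 4/5 − 5/3 − 1 + 2 = 2/15.
So LHS = 2/15.
∫_0^1 v(x) φ(x) dx = ∫_0^1 (6*x^4 - 4*x^3 - 4*x^2 + 2*x) dx. Term by term:
  ∫_0^1 6*x^4 dx = 6/5;  ∫_0^1 -4*x^3 dx = -1;  ∫_0^1 -4*x^2 dx = -4/3;
  ∫_0^1 2*x dx = 1.
Sum: 6/5 − 1 − 4/3 + 1 = -2/15.
So RHS = -∫_0^1 v(x) φ(x) dx = 2/15.
LHS = RHS, so the identity holds for this test φ.
Moreover u is smooth here and v(x) = u'(x) = -6*x**2 - 2*x + 2 pointwise, so the identity holds for every test function. Hence v is the weak derivative of u.


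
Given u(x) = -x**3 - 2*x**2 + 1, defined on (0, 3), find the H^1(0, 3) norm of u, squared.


||u||_{H^1}^2 = 139071/70

The H^1 norm (squared) on an interval (0, L) is
  ||u||_{H^1}^2 = ∫_0^L u(x)^2 dx + ∫_0^L u'(x)^2 dx.
Compute u'(x) = -3*x**2 - 4*x.
Then u(x)^2 = x**6 + 4*x**5 + 4*x**4 - 2*x**3 - 4*x**2 + 1 and u'(x)^2 = 9*x**4 + 24*x**3 + 16*x**2.
Integrate each monomial from 0 to 3 using ∫_0^3 c·x^n dx = c·3^(n+1)/(n+1):
  ∫_0^3 u(x)^2 dx = ∫_0^3 (x^6 + 4*x^5 + 4*x^4 - 2*x^3 - 4*x^2 + 1) dx. Term by term:
    ∫_0^3 x^6 dx = 2187/7;  ∫_0^3 4*x^5 dx = 486;  ∫_0^3 4*x^4 dx = 972/5;
    ∫_0^3 -2*x^3 dx = -81/2;  ∫_0^3 -4*x^2 dx = -36;  ∫_0^3 1 dx = 3.
  Sum: 2187/7 + 486 + 972/5 − 81/2 − 36 + 3 = 64353/70.
  ∫_0^3 u'(x)^2 dx = ∫_0^3 (9*x^4 + 24*x^3 + 16*x^2) dx. Term by term:
    ∫_0^3 9*x^4 dx = 2187/5;  ∫_0^3 24*x^3 dx = 486;  ∫_0^3 16*x^2 dx = 144.
  Sum: 2187/5 + 486 + 144 = 5337/5.
Adding: ||u||_{H^1}^2 = 64353/70 + 5337/5 = 139071/70.


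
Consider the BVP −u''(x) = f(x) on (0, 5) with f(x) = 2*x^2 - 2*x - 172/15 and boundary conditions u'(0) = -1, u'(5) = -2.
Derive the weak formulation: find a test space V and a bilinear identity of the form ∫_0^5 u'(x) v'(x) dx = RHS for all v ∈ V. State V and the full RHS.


V = H^1(0, 5) (v unrestricted at boundary; u is determined up to an additive constant); weak form: ∫_0^5 u'v' dx = ∫_0^5 (2*x^2 - 2*x - 172/15) v dx − 2·v(5) + v(0) for all v ∈ V.

Multiply both sides by a test function v and integrate from 0 to 5:
  ∫_0^5 −u''(x) v(x) dx = ∫_0^5 f(x) v(x) dx.
Integrate the LHS by parts once:
  ∫_0^5 −u'' v dx = −[u'(x) v(x)]_0^5 + ∫_0^5 u'(x) v'(x) dx.
Thus ∫_0^5 u'(x) v'(x) dx = ∫_0^5 f(x) v(x) dx + [u'(x) v(x)]_0^5.
Choose V so that boundary terms are either known or forced to vanish.
u has inhomogeneous Neumann u'(0) = -1, u'(5) = -2. [u' v]_0^5 = (-2)·v(5) − (-1)·v(0) = − 2·v(5) + v(0). Take V = H^1(0, 5); boundary term becomes part of RHS.
Weak formulation: find u (satisfying any essential BC) such that ∫_0^5 u'(x) v'(x) dx = ∫_0^5 f v dx − 2·v(5) + v(0) for all v ∈ V (Neumann data are natural BCs: they enter the RHS as boundary terms).
Substituting f(x) = 2*x^2 - 2*x - 172/15, the right-hand side is ∫_0^5 (2*x^2 - 2*x - 172/15) v dx − 2·v(5) + v(0).
Compatibility check (pure Neumann): taking v ≡ 1 ∈ V gives 0 = ∫_0^5 f dx + (-2) − (-1), i.e. ∫_0^5 f dx must equal u'(0) − u'(5) = 1. Indeed ∫_0^5 (2*x^2 - 2*x - 172/15) dx = 1, so the data are compatible. The solution is then unique only up to an additive constant (fix it e.g. by requiring ∫_0^5 u dx = 0).


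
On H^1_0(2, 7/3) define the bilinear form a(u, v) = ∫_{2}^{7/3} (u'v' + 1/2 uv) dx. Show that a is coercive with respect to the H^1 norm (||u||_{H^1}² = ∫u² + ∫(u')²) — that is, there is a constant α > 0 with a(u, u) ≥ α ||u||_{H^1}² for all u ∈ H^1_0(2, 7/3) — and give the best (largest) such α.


α = (1 + 18*π^2)/(2*(1 + 9*π^2))

Coercivity of a(·,·) on H^1_0(2, 7/3) means a(u, u) ≥ α ||u||_{H^1}² for every u ∈ H^1_0.
The interval has length L = 1/3, and Poincaré/coercivity depend only on L. Here a(u, u) = ∫(u')² + (1/2)·∫u².
Here 0 < c = 1/2 < 1. The condition a(u,u) ≥ α||u||_{H^1}² reads (1−α)∫(u')² ≥ (α−c)∫u². Any admissible α is ≤ 1 (rapidly oscillating u have ∫u²/∫(u')² → 0), and α = 1 would force 0 ≥ (1−c)∫u², impossible since c < 1; so 1−α > 0. By the sharp Poincaré inequality on H^1_0 of an interval of length L, ∫(u')² ≥ (π/L)²∫u² with equality for the first sine mode sin(π(x−x₀)/L) (x₀ the left endpoint), so the inequality holds for all u iff (1−α)(π/L)² ≥ α − c, i.e. α ≤ ((π/L)² + c)/((π/L)² + 1) = (1 + c(L/π)²)/(1 + (L/π)²). With (π/L)² = 9*π^2 and c = 1/2, the largest admissible constant is α = ((π/L)² + c)/((π/L)² + 1).
Simplifying, α = (1 + 18*π^2)/(2*(1 + 9*π^2)).


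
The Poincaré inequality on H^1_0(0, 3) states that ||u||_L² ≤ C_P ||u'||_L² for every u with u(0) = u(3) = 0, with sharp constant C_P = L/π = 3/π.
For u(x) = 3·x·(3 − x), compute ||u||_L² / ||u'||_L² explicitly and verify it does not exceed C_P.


||u||_L² / ||u'||_L² = 3*sqrt(10)/10 < C_P = 3/π.

u(x) = 3·x·(3 − x), so u'(x) = 9 - 6*x.
u(x) = 3·x·(3 − x) vanishes at x = 0 and x = 3, so u ∈ H^1_0(0, 3). Differentiate via the product rule and integrate the resulting polynomials term by term.
  ∫_0^3 u² dx = ∫_0^3 (9*x^4 - 54*x^3 + 81*x^2) dx. Term by term:
    ∫_0^3 9*x^4 dx = 2187/5;  ∫_0^3 -54*x^3 dx = -2187/2;  ∫_0^3 81*x^2 dx = 729.
  Sum: 2187/5 − 2187/2 + 729 = 729/10.
  ∫_0^3 (u')² dx = ∫_0^3 (36*x^2 - 108*x + 81) dx. Term by term:
    ∫_0^3 36*x^2 dx = 324;  ∫_0^3 -108*x dx = -486;  ∫_0^3 81 dx = 243.
  Sum: 324 − 486 + 243 = 81.
∫_0^3 u² dx = 729/10, so ||u||_L² = 27*sqrt(10)/10.
∫_0^3 (u')² dx = 81, so ||u'||_L² = 9.
Ratio ||u||_L² / ||u'||_L² = 3*sqrt(10)/10.
Sharp Poincaré constant on H^1_0(0, 3) is C_P = L/π = 3/π, achieved by sin(π/3·x).
A polynomial bump cannot attain the sharp Poincaré constant (only the first sine eigenfunction does), so the ratio is strictly less than C_P, consistent with ||u||_L² ≤ C_P ||u'||_L².


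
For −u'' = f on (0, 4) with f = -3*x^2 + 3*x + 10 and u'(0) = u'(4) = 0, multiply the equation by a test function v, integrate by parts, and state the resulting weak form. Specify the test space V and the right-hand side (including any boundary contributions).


V = H^1(0, 4) (no boundary constraint on v; u is determined up to an additive constant); weak form: ∫_0^4 u'v' dx = ∫_0^4 (-3*x^2 + 3*x + 10) v dx for all v ∈ V.

Multiply both sides by a test function v and integrate from 0 to 4:
  ∫_0^4 −u''(x) v(x) dx = ∫_0^4 f(x) v(x) dx.
Integrate the LHS by parts once:
  ∫_0^4 −u'' v dx = −[u'(x) v(x)]_0^4 + ∫_0^4 u'(x) v'(x) dx.
Thus ∫_0^4 u'(x) v'(x) dx = ∫_0^4 f(x) v(x) dx + [u'(x) v(x)]_0^4.
Choose V so that boundary terms are either known or forced to vanish.
u has homogeneous Neumann: u'(0) = u'(4) = 0. So [u' v]_0^4 = 0·v(4) − 0·v(0) = 0 for any v; take V = H^1(0, 4).
Weak formulation: find u (satisfying any essential BC) such that ∫_0^4 u'(x) v'(x) dx = ∫_0^4 f v dx for all v ∈ V (homogeneous Neumann, so boundary terms vanish).
Substituting f(x) = -3*x^2 + 3*x + 10, the right-hand side is ∫_0^4 (-3*x^2 + 3*x + 10) v dx.
Compatibility check (pure Neumann): taking v ≡ 1 ∈ V gives 0 = ∫_0^4 f dx + (0) − (0), i.e. ∫_0^4 f dx must equal u'(0) − u'(4) = 0. Indeed ∫_0^4 (-3*x^2 + 3*x + 10) dx = 0, so the data are compatible. The solution is then unique only up to an additive constant (fix it e.g. by requiring ∫_0^4 u dx = 0).


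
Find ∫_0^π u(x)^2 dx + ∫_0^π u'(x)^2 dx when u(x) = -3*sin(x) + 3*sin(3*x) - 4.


||u||_{H^1(0,π)}^2 = 32 + 70*π

u'(x) = -3*cos(x) + 9*cos(3*x).
Expand u² and (u')² and integrate term by term on (0, π), using: for integers n ≥ 1, ∫_0^π sin²(nx) dx = ∫_0^π cos²(nx) dx = π/2; for n ≠ n', ∫_0^π sin(nx)sin(n'x) dx = ∫_0^π cos(nx)cos(n'x) dx = 0; and by product-to-sum, ∫_0^π sin(nx)cos(n'x) dx = ½∫_0^π [sin((n+n')x) + sin((n−n')x)] dx, which is 0 when n+n' is even and 2n/(n²−n'²) when n+n' is odd (it need not vanish on (0, π)). For the constant mode: ∫_0^π 1 dx = π, ∫_0^π cos(nx) dx = 0, ∫_0^π sin(nx) dx = (1−(−1)^n)/n.
  u² squared terms: (-4)²·∫1 dx = 16·π = 16*π;  (-3)²·∫sin(x)² dx = 9·π/2 = 9*π/2;  (3)²·∫sin(3x)² dx = 9·π/2 = 9*π/2.
  u² cross terms: 2·(-4)·(-3)·∫1·sin(x) dx = 24·(2) = 48;  2·(-4)·(3)·∫1·sin(3x) dx = -24·(2/3) = -16;  2·(-3)·(3)·∫sin(x)·sin(3x) dx = -18·(0) = 0.
  So ∫_0^π u² dx = 16*π + 9*π/2 + 9*π/2 + 48 − 16 + 0 = 32 + 25*π.
  (u')² squared terms: (-3)²·∫cos(x)² dx = 9·π/2 = 9*π/2;  (9)²·∫cos(3x)² dx = 81·π/2 = 81*π/2.
  (u')² cross terms: 2·(-3)·(9)·∫cos(x)·cos(3x) dx = -54·(0) = 0.
  So ∫_0^π (u')² dx = 9*π/2 + 81*π/2 + 0 = 45*π.
||u||_{H^1}^2 = (32 + 25*π) + (45*π) = 32 + 70*π.


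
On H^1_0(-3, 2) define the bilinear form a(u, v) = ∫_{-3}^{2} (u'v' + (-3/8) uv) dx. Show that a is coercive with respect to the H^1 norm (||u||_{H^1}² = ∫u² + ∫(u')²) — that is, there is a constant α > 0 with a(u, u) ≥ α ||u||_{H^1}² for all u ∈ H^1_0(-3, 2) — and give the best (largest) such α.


α = (-75/8 + π^2)/(π^2 + 25)

Coercivity of a(·,·) on H^1_0(-3, 2) means a(u, u) ≥ α ||u||_{H^1}² for every u ∈ H^1_0.
The interval has length L = 5, and Poincaré/coercivity depend only on L. Here a(u, u) = ∫(u')² + (-3/8)·∫u².
Here c = -3/8 < 0 with |c| < (π/L)² = π^2/25, so coercivity still holds. The condition a(u,u) ≥ α||u||_{H^1}² reads (1−α)∫(u')² ≥ (α−c)∫u². Any admissible α is ≤ 1 (rapidly oscillating u have ∫u²/∫(u')² → 0), and α = 1 would force 0 ≥ (1−c)∫u², impossible since c < 1; so 1−α > 0. By the sharp Poincaré inequality on H^1_0 of an interval of length L, ∫(u')² ≥ (π/L)²∫u² with equality for the first sine mode sin(π(x−x₀)/L) (x₀ the left endpoint), so the inequality holds for all u iff (1−α)(π/L)² ≥ α − c, i.e. α ≤ ((π/L)² + c)/((π/L)² + 1) = (1 + c(L/π)²)/(1 + (L/π)²). (Direct route, valid since c ≤ 0: Poincaré gives c∫u² ≥ c(L/π)²∫(u')², so a(u,u) ≥ (1 + c(L/π)²)∫(u')², while ||u||_{H^1}² ≤ (1 + (L/π)²)∫(u')²; dividing yields the same α.) With (π/L)² = π^2/25 and c = -3/8, the largest admissible constant is α = ((π/L)² + c)/((π/L)² + 1).
Simplifying, α = (-75/8 + π^2)/(π^2 + 25).


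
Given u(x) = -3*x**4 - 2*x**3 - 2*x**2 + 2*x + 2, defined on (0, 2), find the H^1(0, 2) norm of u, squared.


||u||_{H^1}^2 = 625952/105

The H^1 norm (squared) on an interval (0, L) is
  ||u||_{H^1}^2 = ∫_0^L u(x)^2 dx + ∫_0^L u'(x)^2 dx.
Compute u'(x) = -12*x**3 - 6*x**2 - 4*x + 2.
Then u(x)^2 = 9*x**8 + 12*x**7 + 16*x**6 - 4*x**5 - 16*x**4 - 16*x**3 - 4*x**2 + 8*x + 4 and u'(x)^2 = 144*x**6 + 144*x**5 + 132*x**4 - 8*x**2 - 16*x + 4.
Integrate each monomial from 0 to 2 using ∫_0^2 c·x^n dx = c·2^(n+1)/(n+1):
  ∫_0^2 u(x)^2 dx = ∫_0^2 (9*x^8 + 12*x^7 + 16*x^6 - 4*x^5 - 16*x^4 - 16*x^3 - 4*x^2 + 8*x + 4) dx. Term by term:
    ∫_0^2 9*x^8 dx = 512;  ∫_0^2 12*x^7 dx = 384;  ∫_0^2 16*x^6 dx = 2048/7;
    ∫_0^2 -4*x^5 dx = -128/3;  ∫_0^2 -16*x^4 dx = -512/5;  ∫_0^2 -16*x^3 dx = -64;
    ∫_0^2 -4*x^2 dx = -32/3;  ∫_0^2 8*x dx = 16;  ∫_0^2 4 dx = 8.
  Sum: 512 + 384 + 2048/7 − 128/3 − 512/5 − 64 − 32/3 + 16 + 8 = 104248/105.
  ∫_0^2 u'(x)^2 dx = ∫_0^2 (144*x^6 + 144*x^5 + 132*x^4 - 8*x^2 - 16*x + 4) dx. Term by term:
    ∫_0^2 144*x^6 dx = 18432/7;  ∫_0^2 144*x^5 dx = 1536;  ∫_0^2 132*x^4 dx = 4224/5;
    ∫_0^2 -8*x^2 dx = -64/3;  ∫_0^2 -16*x dx = -32;  ∫_0^2 4 dx = 8.
  Sum: 18432/7 + 1536 + 4224/5 − 64/3 − 32 + 8 = 521704/105.
Adding: ||u||_{H^1}^2 = 104248/105 + 521704/105 = 625952/105.


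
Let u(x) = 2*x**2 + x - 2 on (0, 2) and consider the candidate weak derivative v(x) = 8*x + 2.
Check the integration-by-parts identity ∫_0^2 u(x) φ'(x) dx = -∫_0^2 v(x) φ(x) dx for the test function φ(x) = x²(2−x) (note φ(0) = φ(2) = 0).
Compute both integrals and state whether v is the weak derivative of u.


LHS = -116/15, RHS = -232/15. No, v is not the weak derivative of u.

u(x) = 2*x**2 + x - 2, classical derivative u'(x) = 4*x + 1.
φ(x) = x²(2−x), so φ'(x) = x*(4 - 3*x).
Note φ(0) = φ(2) = 0, so the boundary term u·φ vanishes.
LHS = ∫_0^2 u(x) φ'(x) dx = ∫_0^2 (-6*x^4 + 5*x^3 + 10*x^2 - 8*x) dx. Term by term:
  ∫_0^2 -6*x^4 dx = -192/5;  ∫_0^2 5*x^3 dx = 20;  ∫_0^2 10*x^2 dx = 80/3;
  ∫_0^2 -8*x dx = -16.
Sum: -192/5 + 20 + 80/3 − 16 = -116/15.
So LHS = -116/15.
∫_0^2 v(x) φ(x) dx = ∫_0^2 (-8*x^4 + 14*x^3 + 4*x^2) dx. Term by term:
  ∫_0^2 -8*x^4 dx = -256/5;  ∫_0^2 14*x^3 dx = 56;  ∫_0^2 4*x^2 dx = 32/3.
Sum: -256/5 + 56 + 32/3 = 232/15.
So RHS = -∫_0^2 v(x) φ(x) dx = -232/15.
LHS − RHS = 116/15 ≠ 0, so the identity fails.
(For a valid weak derivative the identity must hold for EVERY test function, in particular this one. The failure shows v is NOT the weak derivative of u.)
Correct weak derivative would be u'(x) = 4*x + 1.


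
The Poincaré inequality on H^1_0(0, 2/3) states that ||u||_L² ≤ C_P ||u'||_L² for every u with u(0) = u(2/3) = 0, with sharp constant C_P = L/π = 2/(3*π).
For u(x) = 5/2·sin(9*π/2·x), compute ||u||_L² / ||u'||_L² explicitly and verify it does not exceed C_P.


||u||_L² / ||u'||_L² = 2/(9*π) < C_P = 2/(3*π).

u(x) = 5/2·sin(9*π/2·x), so u'(x) = 45*π*cos(9*π*x/2)/4.
Writing u(x) = A·sin(kπx/L) with A = 5/2 and k = 3, use ∫_0^L sin²(kπx/L) dx = L/2 and ∫_0^L cos²(kπx/L) dx = L/2.
u² = 25/4·sin²(9*π/2·x) and (u')² = 2025*π^2/16·cos²(9*π/2·x), and each of sin², cos² integrates to L/2 = 1/3 over (0, 2/3).
∫_0^2/3 u² dx = 25/12, so ||u||_L² = 5*sqrt(3)/6.
∫_0^2/3 (u')² dx = 675*π^2/16, so ||u'||_L² = 15*sqrt(3)*π/4.
Ratio ||u||_L² / ||u'||_L² = 2/(9*π).
Sharp Poincaré constant on H^1_0(0, 2/3) is C_P = L/π = 2/(3*π), achieved by sin(3*π/2·x).
This is the k = 3 harmonic; the ratio L/(kπ) is strictly less than C_P = L/π, consistent with the sharp inequality ||u||_L² ≤ C_P ||u'||_L².


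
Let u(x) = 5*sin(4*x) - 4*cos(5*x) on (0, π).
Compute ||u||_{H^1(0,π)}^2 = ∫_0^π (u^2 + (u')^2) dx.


||u||_{H^1(0,π)}^2 = 8320/9 + 841*π/2

u'(x) = 20*sin(5*x) + 20*cos(4*x).
Expand u² and (u')² and integrate term by term on (0, π), using: for integers n ≥ 1, ∫_0^π sin²(nx) dx = ∫_0^π cos²(nx) dx = π/2; for n ≠ n', ∫_0^π sin(nx)sin(n'x) dx = ∫_0^π cos(nx)cos(n'x) dx = 0; and by product-to-sum, ∫_0^π sin(nx)cos(n'x) dx = ½∫_0^π [sin((n+n')x) + sin((n−n')x)] dx, which is 0 when n+n' is even and 2n/(n²−n'²) when n+n' is odd (it need not vanish on (0, π)).
  u² squared terms: (-4)²·∫cos(5x)² dx = 16·π/2 = 8*π;  (5)²·∫sin(4x)² dx = 25·π/2 = 25*π/2.
  u² cross terms: 2·(-4)·(5)·∫cos(5x)·sin(4x) dx = -40·(-8/9) = 320/9.
  So ∫_0^π u² dx = 8*π + 25*π/2 + 320/9 = 320/9 + 41*π/2.
  (u')² squared terms: (20)²·∫cos(4x)² dx = 400·π/2 = 200*π;  (20)²·∫sin(5x)² dx = 400·π/2 = 200*π.
  (u')² cross terms: 2·(20)·(20)·∫cos(4x)·sin(5x) dx = 800·(10/9) = 8000/9.
  So ∫_0^π (u')² dx = 200*π + 200*π + 8000/9 = 8000/9 + 400*π.
||u||_{H^1}^2 = (320/9 + 41*π/2) + (8000/9 + 400*π) = 8320/9 + 841*π/2.


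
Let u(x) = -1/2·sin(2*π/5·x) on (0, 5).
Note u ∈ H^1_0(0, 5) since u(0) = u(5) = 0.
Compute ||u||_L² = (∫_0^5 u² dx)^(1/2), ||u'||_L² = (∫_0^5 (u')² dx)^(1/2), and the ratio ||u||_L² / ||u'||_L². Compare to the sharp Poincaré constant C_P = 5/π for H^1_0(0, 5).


||u||_L² / ||u'||_L² = 5/(2*π) < C_P = 5/π.

u(x) = -1/2·sin(2*π/5·x), so u'(x) = -π*cos(2*π*x/5)/5.
Writing u(x) = A·sin(kπx/L) with A = -1/2 and k = 2, use ∫_0^L sin²(kπx/L) dx = L/2 and ∫_0^L cos²(kπx/L) dx = L/2.
u² = 1/4·sin²(2*π/5·x) and (u')² = π^2/25·cos²(2*π/5·x), and each of sin², cos² integrates to L/2 = 5/2 over (0, 5).
∫_0^5 u² dx = 5/8, so ||u||_L² = sqrt(10)/4.
∫_0^5 (u')² dx = π^2/10, so ||u'||_L² = sqrt(10)*π/10.
Ratio ||u||_L² / ||u'||_L² = 5/(2*π).
Sharp Poincaré constant on H^1_0(0, 5) is C_P = L/π = 5/π, achieved by sin(π/5·x).
This is the k = 2 harmonic; the ratio L/(kπ) is strictly less than C_P = L/π, consistent with the sharp inequality ||u||_L² ≤ C_P ||u'||_L².


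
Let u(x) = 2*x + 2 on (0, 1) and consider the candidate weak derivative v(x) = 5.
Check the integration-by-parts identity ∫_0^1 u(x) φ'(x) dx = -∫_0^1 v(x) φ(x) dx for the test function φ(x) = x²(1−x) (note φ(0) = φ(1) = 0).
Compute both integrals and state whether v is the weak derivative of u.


LHS = -1/6, RHS = -5/12. No, v is not the weak derivative of u.

u(x) = 2*x + 2, classical derivative u'(x) = 2.
φ(x) = x²(1−x), so φ'(x) = x*(2 - 3*x).
Note φ(0) = φ(1) = 0, so the boundary term u·φ vanishes.
LHS = ∫_0^1 u(x) φ'(x) dx = ∫_0^1 (-6*x^3 - 2*x^2 + 4*x) dx. Term by term:
  ∫_0^1 -6*x^3 dx = -3/2;  ∫_0^1 -2*x^2 dx = -2/3;  ∫_0^1 4*x dx = 2.
Sum: -3/2 − 2/3 + 2 = -1/6.
So LHS = -1/6.
∫_0^1 v(x) φ(x) dx = ∫_0^1 (-5*x^3 + 5*x^2) dx. Term by term:
  ∫_0^1 -5*x^3 dx = -5/4;  ∫_0^1 5*x^2 dx = 5/3.
Sum: -5/4 + 5/3 = 5/12.
So RHS = -∫_0^1 v(x) φ(x) dx = -5/12.
LHS − RHS = 1/4 ≠ 0, so the identity fails.
(For a valid weak derivative the identity must hold for EVERY test function, in particular this one. The failure shows v is NOT the weak derivative of u.)
Correct weak derivative would be u'(x) = 2.


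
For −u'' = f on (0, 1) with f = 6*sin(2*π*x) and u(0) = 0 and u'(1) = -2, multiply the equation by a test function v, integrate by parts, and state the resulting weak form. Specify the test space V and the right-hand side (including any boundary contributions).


V = {v ∈ H^1(0, 1) : v(0) = 0} (test functions vanish at x = 0 where u is specified); weak form: ∫_0^1 u'v' dx = ∫_0^1 (6*sin(2*π*x)) v dx − 2·v(1) for all v ∈ V.

Multiply both sides by a test function v and integrate from 0 to 1:
  ∫_0^1 −u''(x) v(x) dx = ∫_0^1 f(x) v(x) dx.
Integrate the LHS by parts once:
  ∫_0^1 −u'' v dx = −[u'(x) v(x)]_0^1 + ∫_0^1 u'(x) v'(x) dx.
Thus ∫_0^1 u'(x) v'(x) dx = ∫_0^1 f(x) v(x) dx + [u'(x) v(x)]_0^1.
Choose V so that boundary terms are either known or forced to vanish.
Mixed BC: u(0) = 0 (Dirichlet) and u'(1) = -2 (Neumann). Define V = {v ∈ H^1(0, 1) : v(0) = 0}. Then [u' v]_0^1 = u'(1)·v(1) − u'(0)·0 = − 2·v(1).
Weak formulation: find u (satisfying any essential BC) such that ∫_0^1 u'(x) v'(x) dx = ∫_0^1 f v dx − 2·v(1) for all v ∈ V (Dirichlet at 0 absorbed into V; Neumann datum at x = 1 contributes the boundary term).
Substituting f(x) = 6*sin(2*π*x), the right-hand side is ∫_0^1 (6*sin(2*π*x)) v dx − 2·v(1).


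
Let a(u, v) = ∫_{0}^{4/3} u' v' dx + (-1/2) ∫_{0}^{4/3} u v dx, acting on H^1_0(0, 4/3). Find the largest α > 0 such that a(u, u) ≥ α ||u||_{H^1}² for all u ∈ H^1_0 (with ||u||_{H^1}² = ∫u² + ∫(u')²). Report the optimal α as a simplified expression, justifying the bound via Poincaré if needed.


α = (-8 + 9*π^2)/(16 + 9*π^2)

Coercivity of a(·,·) on H^1_0(0, 4/3) means a(u, u) ≥ α ||u||_{H^1}² for every u ∈ H^1_0.
The interval has length L = 4/3, and Poincaré/coercivity depend only on L. Here a(u, u) = ∫(u')² + (-1/2)·∫u².
Here c = -1/2 < 0 with |c| < (π/L)² = 9*π^2/16, so coercivity still holds. The condition a(u,u) ≥ α||u||_{H^1}² reads (1−α)∫(u')² ≥ (α−c)∫u². Any admissible α is ≤ 1 (rapidly oscillating u have ∫u²/∫(u')² → 0), and α = 1 would force 0 ≥ (1−c)∫u², impossible since c < 1; so 1−α > 0. By the sharp Poincaré inequality on H^1_0 of an interval of length L, ∫(u')² ≥ (π/L)²∫u² with equality for the first sine mode sin(π(x−x₀)/L) (x₀ the left endpoint), so the inequality holds for all u iff (1−α)(π/L)² ≥ α − c, i.e. α ≤ ((π/L)² + c)/((π/L)² + 1) = (1 + c(L/π)²)/(1 + (L/π)²). (Direct route, valid since c ≤ 0: Poincaré gives c∫u² ≥ c(L/π)²∫(u')², so a(u,u) ≥ (1 + c(L/π)²)∫(u')², while ||u||_{H^1}² ≤ (1 + (L/π)²)∫(u')²; dividing yields the same α.) With (π/L)² = 9*π^2/16 and c = -1/2, the largest admissible constant is α = ((π/L)² + c)/((π/L)² + 1).
Simplifying, α = (-8 + 9*π^2)/(16 + 9*π^2).


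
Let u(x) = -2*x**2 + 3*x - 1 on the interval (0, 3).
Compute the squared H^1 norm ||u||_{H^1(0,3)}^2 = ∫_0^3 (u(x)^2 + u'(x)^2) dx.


||u||_{H^1}^2 = 537/5

The H^1 norm (squared) on an interval (0, L) is
  ||u||_{H^1}^2 = ∫_0^L u(x)^2 dx + ∫_0^L u'(x)^2 dx.
Compute u'(x) = 3 - 4*x.
Then u(x)^2 = 4*x**4 - 12*x**3 + 13*x**2 - 6*x + 1 and u'(x)^2 = 16*x**2 - 24*x + 9.
Integrate each monomial from 0 to 3 using ∫_0^3 c·x^n dx = c·3^(n+1)/(n+1):
  ∫_0^3 u(x)^2 dx = ∫_0^3 (4*x^4 - 12*x^3 + 13*x^2 - 6*x + 1) dx. Term by term:
    ∫_0^3 4*x^4 dx = 972/5;  ∫_0^3 -12*x^3 dx = -243;  ∫_0^3 13*x^2 dx = 117;
    ∫_0^3 -6*x dx = -27;  ∫_0^3 1 dx = 3.
  Sum: 972/5 − 243 + 117 − 27 + 3 = 222/5.
  ∫_0^3 u'(x)^2 dx = ∫_0^3 (16*x^2 - 24*x + 9) dx. Term by term:
    ∫_0^3 16*x^2 dx = 144;  ∫_0^3 -24*x dx = -108;  ∫_0^3 9 dx = 27.
  Sum: 144 − 108 + 27 = 63.
Adding: ||u||_{H^1}^2 = 222/5 + 63 = 537/5.


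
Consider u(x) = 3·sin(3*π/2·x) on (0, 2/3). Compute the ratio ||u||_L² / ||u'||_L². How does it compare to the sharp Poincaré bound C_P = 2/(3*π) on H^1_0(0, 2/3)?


||u||_L² / ||u'||_L² = 2/(3*π) = C_P.

u(x) = 3·sin(3*π/2·x), so u'(x) = 9*π*cos(3*π*x/2)/2.
Writing u(x) = A·sin(kπx/L) with A = 3 and k = 1, use ∫_0^L sin²(kπx/L) dx = L/2 and ∫_0^L cos²(kπx/L) dx = L/2.
u² = 9·sin²(3*π/2·x) and (u')² = 81*π^2/4·cos²(3*π/2·x), and each of sin², cos² integrates to L/2 = 1/3 over (0, 2/3).
∫_0^2/3 u² dx = 3, so ||u||_L² = sqrt(3).
∫_0^2/3 (u')² dx = 27*π^2/4, so ||u'||_L² = 3*sqrt(3)*π/2.
Ratio ||u||_L² / ||u'||_L² = 2/(3*π).
Sharp Poincaré constant on H^1_0(0, 2/3) is C_P = L/π = 2/(3*π), achieved by sin(3*π/2·x).
This is the k = 1 eigenfunction (up to amplitude), so the ratio equals the sharp Poincaré constant exactly.


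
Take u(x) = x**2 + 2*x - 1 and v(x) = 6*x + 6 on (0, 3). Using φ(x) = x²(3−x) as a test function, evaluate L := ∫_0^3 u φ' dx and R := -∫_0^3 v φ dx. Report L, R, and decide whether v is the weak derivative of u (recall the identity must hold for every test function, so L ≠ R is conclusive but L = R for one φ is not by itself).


LHS = -189/5, RHS = -567/5. No, v is not the weak derivative of u.

u(x) = x**2 + 2*x - 1, classical derivative u'(x) = 2*x + 2.
φ(x) = x²(3−x), so φ'(x) = 3*x*(2 - x).
Note φ(0) = φ(3) = 0, so the boundary term u·φ vanishes.
LHS = ∫_0^3 u(x) φ'(x) dx = ∫_0^3 (-3*x^4 + 15*x^2 - 6*x) dx. Term by term:
  ∫_0^3 -3*x^4 dx = -729/5;  ∫_0^3 15*x^2 dx = 135;  ∫_0^3 -6*x dx = -27.
Sum: -729/5 + 135 − 27 = -189/5.
So LHS = -189/5.
∫_0^3 v(x) φ(x) dx = ∫_0^3 (-6*x^4 + 12*x^3 + 18*x^2) dx. Term by term:
  ∫_0^3 -6*x^4 dx = -1458/5;  ∫_0^3 12*x^3 dx = 243;  ∫_0^3 18*x^2 dx = 162.
Sum: -1458/5 + 243 + 162 = 567/5.
So RHS = -∫_0^3 v(x) φ(x) dx = -567/5.
LHS − RHS = 378/5 ≠ 0, so the identity fails.
(For a valid weak derivative the identity must hold for EVERY test function, in particular this one. The failure shows v is NOT the weak derivative of u.)
Correct weak derivative would be u'(x) = 2*x + 2.


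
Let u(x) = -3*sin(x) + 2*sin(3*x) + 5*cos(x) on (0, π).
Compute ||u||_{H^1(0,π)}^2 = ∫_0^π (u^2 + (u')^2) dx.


||u||_{H^1(0,π)}^2 = 54*π

u'(x) = -5*sin(x) - 3*cos(x) + 6*cos(3*x).
Expand u² and (u')² and integrate term by term on (0, π), using: for integers n ≥ 1, ∫_0^π sin²(nx) dx = ∫_0^π cos²(nx) dx = π/2; for n ≠ n', ∫_0^π sin(nx)sin(n'x) dx = ∫_0^π cos(nx)cos(n'x) dx = 0; and by product-to-sum, ∫_0^π sin(nx)cos(n'x) dx = ½∫_0^π [sin((n+n')x) + sin((n−n')x)] dx, which is 0 when n+n' is even and 2n/(n²−n'²) when n+n' is odd (it need not vanish on (0, π)).
  u² squared terms: (-3)²·∫sin(x)² dx = 9·π/2 = 9*π/2;  (2)²·∫sin(3x)² dx = 4·π/2 = 2*π;  (5)²·∫cos(x)² dx = 25·π/2 = 25*π/2.
  u² cross terms: 2·(-3)·(2)·∫sin(x)·sin(3x) dx = -12·(0) = 0;  2·(-3)·(5)·∫sin(x)·cos(x) dx = -30·(0) = 0;  2·(2)·(5)·∫sin(3x)·cos(x) dx = 20·(0) = 0.
  So ∫_0^π u² dx = 9*π/2 + 2*π + 25*π/2 + 0 + 0 + 0 = 19*π.
  (u')² squared terms: (-5)²·∫sin(x)² dx = 25·π/2 = 25*π/2;  (-3)²·∫cos(x)² dx = 9·π/2 = 9*π/2;  (6)²·∫cos(3x)² dx = 36·π/2 = 18*π.
  (u')² cross terms: 2·(-5)·(-3)·∫sin(x)·cos(x) dx = 30·(0) = 0;  2·(-5)·(6)·∫sin(x)·cos(3x) dx = -60·(0) = 0;  2·(-3)·(6)·∫cos(x)·cos(3x) dx = -36·(0) = 0.
  So ∫_0^π (u')² dx = 25*π/2 + 9*π/2 + 18*π + 0 + 0 + 0 = 35*π.
||u||_{H^1}^2 = (19*π) + (35*π) = 54*π.


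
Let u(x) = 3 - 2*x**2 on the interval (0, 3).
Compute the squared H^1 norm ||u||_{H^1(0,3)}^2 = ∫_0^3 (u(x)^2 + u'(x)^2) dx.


||u||_{H^1}^2 = 1287/5

The H^1 norm (squared) on an interval (0, L) is
  ||u||_{H^1}^2 = ∫_0^L u(x)^2 dx + ∫_0^L u'(x)^2 dx.
Compute u'(x) = -4*x.
Then u(x)^2 = 4*x**4 - 12*x**2 + 9 and u'(x)^2 = 16*x**2.
Integrate each monomial from 0 to 3 using ∫_0^3 c·x^n dx = c·3^(n+1)/(n+1):
  ∫_0^3 u(x)^2 dx = ∫_0^3 (4*x^4 - 12*x^2 + 9) dx. Term by term:
    ∫_0^3 4*x^4 dx = 972/5;  ∫_0^3 -12*x^2 dx = -108;  ∫_0^3 9 dx = 27.
  Sum: 972/5 − 108 + 27 = 567/5.
  ∫_0^3 u'(x)^2 dx = ∫_0^3 (16*x^2) dx. Term by term:
    ∫_0^3 16*x^2 dx = 144.
Adding: ||u||_{H^1}^2 = 567/5 + 144 = 1287/5.


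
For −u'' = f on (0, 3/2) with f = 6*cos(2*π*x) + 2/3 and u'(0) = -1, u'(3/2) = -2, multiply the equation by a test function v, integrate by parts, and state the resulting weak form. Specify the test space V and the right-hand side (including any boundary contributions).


V = H^1(0, 3/2) (v unrestricted at boundary; u is determined up to an additive constant); weak form: ∫_0^3/2 u'v' dx = ∫_0^3/2 (6*cos(2*π*x) + 2/3) v dx − 2·v(3/2) + v(0) for all v ∈ V.

Multiply both sides by a test function v and integrate from 0 to 3/2:
  ∫_0^3/2 −u''(x) v(x) dx = ∫_0^3/2 f(x) v(x) dx.
Integrate the LHS by parts once:
  ∫_0^3/2 −u'' v dx = −[u'(x) v(x)]_0^3/2 + ∫_0^3/2 u'(x) v'(x) dx.
Thus ∫_0^3/2 u'(x) v'(x) dx = ∫_0^3/2 f(x) v(x) dx + [u'(x) v(x)]_0^3/2.
Choose V so that boundary terms are either known or forced to vanish.
u has inhomogeneous Neumann u'(0) = -1, u'(3/2) = -2. [u' v]_0^3/2 = (-2)·v(3/2) − (-1)·v(0) = − 2·v(3/2) + v(0). Take V = H^1(0, 3/2); boundary term becomes part of RHS.
Weak formulation: find u (satisfying any essential BC) such that ∫_0^3/2 u'(x) v'(x) dx = ∫_0^3/2 f v dx − 2·v(3/2) + v(0) for all v ∈ V (Neumann data are natural BCs: they enter the RHS as boundary terms).
Substituting f(x) = 6*cos(2*π*x) + 2/3, the right-hand side is ∫_0^3/2 (6*cos(2*π*x) + 2/3) v dx − 2·v(3/2) + v(0).
Compatibility check (pure Neumann): taking v ≡ 1 ∈ V gives 0 = ∫_0^3/2 f dx + (-2) − (-1), i.e. ∫_0^3/2 f dx must equal u'(0) − u'(3/2) = 1. Indeed ∫_0^3/2 (6*cos(2*π*x) + 2/3) dx = 1, so the data are compatible. The solution is then unique only up to an additive constant (fix it e.g. by requiring ∫_0^3/2 u dx = 0).


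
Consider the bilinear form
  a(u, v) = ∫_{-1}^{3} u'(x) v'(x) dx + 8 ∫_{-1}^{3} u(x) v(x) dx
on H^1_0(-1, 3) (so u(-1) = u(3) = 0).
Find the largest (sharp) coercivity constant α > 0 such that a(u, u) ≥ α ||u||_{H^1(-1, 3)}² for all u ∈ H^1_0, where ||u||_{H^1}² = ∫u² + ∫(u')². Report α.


α = 1

Coercivity of a(·,·) on H^1_0(-1, 3) means a(u, u) ≥ α ||u||_{H^1}² for every u ∈ H^1_0.
The interval has length L = 4, and Poincaré/coercivity depend only on L. Here a(u, u) = ∫(u')² + (8)·∫u².
Here c = 8 ≥ 1, so a(u,u) = ∫(u')² + c∫u² ≥ ∫(u')² + ∫u² = ||u||_{H^1}², i.e. α = 1 works. No larger α is possible: a(u,u) ≥ α||u||_{H^1}² means (1−α)∫(u')² ≥ (α−c)∫u², and for the modes u_n = sin(nπ(x−x₀)/L) (x₀ the left endpoint) one has ∫u_n²/∫(u_n')² = (L/(nπ))² → 0, so a(u_n,u_n)/||u_n||_{H^1}² → 1. Hence the optimal constant is α = 1.
Therefore α = 1.


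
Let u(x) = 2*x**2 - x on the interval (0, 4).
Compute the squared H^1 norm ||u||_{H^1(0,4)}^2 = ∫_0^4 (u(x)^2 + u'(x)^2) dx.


||u||_{H^1}^2 = 12988/15

The H^1 norm (squared) on an interval (0, L) is
  ||u||_{H^1}^2 = ∫_0^L u(x)^2 dx + ∫_0^L u'(x)^2 dx.
Compute u'(x) = 4*x - 1.
Then u(x)^2 = 4*x**4 - 4*x**3 + x**2 and u'(x)^2 = 16*x**2 - 8*x + 1.
Integrate each monomial from 0 to 4 using ∫_0^4 c·x^n dx = c·4^(n+1)/(n+1):
  ∫_0^4 u(x)^2 dx = ∫_0^4 (4*x^4 - 4*x^3 + x^2) dx. Term by term:
    ∫_0^4 4*x^4 dx = 4096/5;  ∫_0^4 -4*x^3 dx = -256;  ∫_0^4 x^2 dx = 64/3.
  Sum: 4096/5 − 256 + 64/3 = 8768/15.
  ∫_0^4 u'(x)^2 dx = ∫_0^4 (16*x^2 - 8*x + 1) dx. Term by term:
    ∫_0^4 16*x^2 dx = 1024/3;  ∫_0^4 -8*x dx = -64;  ∫_0^4 1 dx = 4.
  Sum: 1024/3 − 64 + 4 = 844/3.
Adding: ||u||_{H^1}^2 = 8768/15 + 844/3 = 12988/15.


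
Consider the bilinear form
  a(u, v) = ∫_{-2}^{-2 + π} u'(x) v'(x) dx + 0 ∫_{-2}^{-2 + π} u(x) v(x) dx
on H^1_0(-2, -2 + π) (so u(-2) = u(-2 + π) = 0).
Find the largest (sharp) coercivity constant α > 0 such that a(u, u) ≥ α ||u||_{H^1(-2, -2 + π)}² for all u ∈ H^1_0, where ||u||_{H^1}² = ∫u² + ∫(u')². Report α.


α = 1/2

Coercivity of a(·,·) on H^1_0(-2, -2 + π) means a(u, u) ≥ α ||u||_{H^1}² for every u ∈ H^1_0.
The interval has length L = π, and Poincaré/coercivity depend only on L. Here a(u, u) = ∫(u')² + (0)·∫u².
Here c = 0, so a(u,u) = ∫(u')² alone. The condition a(u,u) ≥ α||u||_{H^1}² reads (1−α)∫(u')² ≥ (α−c)∫u². Any admissible α is ≤ 1 (rapidly oscillating u have ∫u²/∫(u')² → 0), and α = 1 would force 0 ≥ (1−c)∫u², impossible since c < 1; so 1−α > 0. By the sharp Poincaré inequality on H^1_0 of an interval of length L, ∫(u')² ≥ (π/L)²∫u² with equality for the first sine mode sin(π(x−x₀)/L) (x₀ the left endpoint), so the inequality holds for all u iff (1−α)(π/L)² ≥ α − c, i.e. α ≤ ((π/L)² + c)/((π/L)² + 1) = (1 + c(L/π)²)/(1 + (L/π)²). (Direct route, valid since c ≤ 0: Poincaré gives c∫u² ≥ c(L/π)²∫(u')², so a(u,u) ≥ (1 + c(L/π)²)∫(u')², while ||u||_{H^1}² ≤ (1 + (L/π)²)∫(u')²; dividing yields the same α.) With (π/L)² = 1 and c = 0, the largest admissible constant is α = ((π/L)² + c)/((π/L)² + 1).
Simplifying, α = 1/2.


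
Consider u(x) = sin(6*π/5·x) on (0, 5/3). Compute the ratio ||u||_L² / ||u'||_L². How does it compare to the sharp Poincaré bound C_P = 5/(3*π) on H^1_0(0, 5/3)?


||u||_L² / ||u'||_L² = 5/(6*π) < C_P = 5/(3*π).

u(x) = sin(6*π/5·x), so u'(x) = 6*π*cos(6*π*x/5)/5.
Writing u(x) = A·sin(kπx/L) with A = 1 and k = 2, use ∫_0^L sin²(kπx/L) dx = L/2 and ∫_0^L cos²(kπx/L) dx = L/2.
u² = 1·sin²(6*π/5·x) and (u')² = 36*π^2/25·cos²(6*π/5·x), and each of sin², cos² integrates to L/2 = 5/6 over (0, 5/3).
∫_0^5/3 u² dx = 5/6, so ||u||_L² = sqrt(30)/6.
∫_0^5/3 (u')² dx = 6*π^2/5, so ||u'||_L² = sqrt(30)*π/5.
Ratio ||u||_L² / ||u'||_L² = 5/(6*π).
Sharp Poincaré constant on H^1_0(0, 5/3) is C_P = L/π = 5/(3*π), achieved by sin(3*π/5·x).
This is the k = 2 harmonic; the ratio L/(kπ) is strictly less than C_P = L/π, consistent with the sharp inequality ||u||_L² ≤ C_P ||u'||_L².


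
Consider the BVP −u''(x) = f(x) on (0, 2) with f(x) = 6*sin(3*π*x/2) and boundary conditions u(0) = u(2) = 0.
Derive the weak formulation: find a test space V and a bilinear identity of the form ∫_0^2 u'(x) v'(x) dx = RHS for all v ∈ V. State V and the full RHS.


V = H^1_0(0, 2) (so v(0) = v(2) = 0); weak form: ∫_0^2 u'v' dx = ∫_0^2 (6*sin(3*π*x/2)) v dx for all v ∈ V.

Multiply both sides by a test function v and integrate from 0 to 2:
  ∫_0^2 −u''(x) v(x) dx = ∫_0^2 f(x) v(x) dx.
Integrate the LHS by parts once:
  ∫_0^2 −u'' v dx = −[u'(x) v(x)]_0^2 + ∫_0^2 u'(x) v'(x) dx.
Thus ∫_0^2 u'(x) v'(x) dx = ∫_0^2 f(x) v(x) dx + [u'(x) v(x)]_0^2.
Choose V so that boundary terms are either known or forced to vanish.
u is Dirichlet: u(0) = u(2) = 0. Let V = H^1_0(0, 2); then v(0) = v(2) = 0, and [u' v]_0^2 = 0.
Weak formulation: find u (satisfying any essential BC) such that ∫_0^2 u'(x) v'(x) dx = ∫_0^2 f v dx for all v ∈ V.
Substituting f(x) = 6*sin(3*π*x/2), the right-hand side is ∫_0^2 (6*sin(3*π*x/2)) v dx.


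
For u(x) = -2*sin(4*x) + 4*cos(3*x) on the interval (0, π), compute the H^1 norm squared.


||u||_{H^1(0,π)}^2 = -1280/7 + 114*π

u'(x) = -12*sin(3*x) - 8*cos(4*x).
Expand u² and (u')² and integrate term by term on (0, π), using: for integers n ≥ 1, ∫_0^π sin²(nx) dx = ∫_0^π cos²(nx) dx = π/2; for n ≠ n', ∫_0^π sin(nx)sin(n'x) dx = ∫_0^π cos(nx)cos(n'x) dx = 0; and by product-to-sum, ∫_0^π sin(nx)cos(n'x) dx = ½∫_0^π [sin((n+n')x) + sin((n−n')x)] dx, which is 0 when n+n' is even and 2n/(n²−n'²) when n+n' is odd (it need not vanish on (0, π)).
  u² squared terms: (-2)²·∫sin(4x)² dx = 4·π/2 = 2*π;  (4)²·∫cos(3x)² dx = 16·π/2 = 8*π.
  u² cross terms: 2·(-2)·(4)·∫sin(4x)·cos(3x) dx = -16·(8/7) = -128/7.
  So ∫_0^π u² dx = 2*π + 8*π − 128/7 = -128/7 + 10*π.
  (u')² squared terms: (-12)²·∫sin(3x)² dx = 144·π/2 = 72*π;  (-8)²·∫cos(4x)² dx = 64·π/2 = 32*π.
  (u')² cross terms: 2·(-12)·(-8)·∫sin(3x)·cos(4x) dx = 192·(-6/7) = -1152/7.
  So ∫_0^π (u')² dx = 72*π + 32*π − 1152/7 = -1152/7 + 104*π.
||u||_{H^1}^2 = (-128/7 + 10*π) + (-1152/7 + 104*π) = -1280/7 + 114*π.
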